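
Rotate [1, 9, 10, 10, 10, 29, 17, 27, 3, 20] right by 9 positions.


Right rotate by 9: [9, 10, 10, 10, 29, 17, 27, 3, 20, 1]


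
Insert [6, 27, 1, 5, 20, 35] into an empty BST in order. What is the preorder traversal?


Root = 6; build tree by BST insertion.
Preorder traversal: [6, 1, 5, 27, 20, 35]


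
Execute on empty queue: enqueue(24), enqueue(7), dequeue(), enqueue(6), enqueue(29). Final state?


enqueue(24) -> [24]
enqueue(7) -> [24, 7]
dequeue() returns 24 -> [7]
enqueue(6) -> [7, 6]
enqueue(29) -> [7, 6, 29]
Final queue (front to back): [7, 6, 29]


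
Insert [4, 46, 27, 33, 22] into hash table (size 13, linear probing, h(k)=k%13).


Insertions: 4->slot 4; 46->slot 7; 27->slot 1; 33->slot 8; 22->slot 9
Table: [None, 27, None, None, 4, None, None, 46, 33, 22, None, None, None]


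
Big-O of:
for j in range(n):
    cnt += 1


Per nesting level: O(n) = O(n)
Complexity: O(n)


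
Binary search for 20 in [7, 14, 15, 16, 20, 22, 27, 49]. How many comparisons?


Search for 20:
[0,7] mid=3 arr[3]=16
[4,7] mid=5 arr[5]=22
[4,4] mid=4 arr[4]=20
Total: 3 comparisons


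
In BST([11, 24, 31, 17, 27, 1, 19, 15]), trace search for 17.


BST root = 11
Search for 17: compare at each node
Path: [11, 24, 17]


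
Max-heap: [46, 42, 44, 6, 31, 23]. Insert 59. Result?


Append 59: [46, 42, 44, 6, 31, 23, 59]
Bubble up: swap idx 6(59) with idx 2(44); swap idx 2(59) with idx 0(46)
Result: [59, 42, 46, 6, 31, 23, 44]


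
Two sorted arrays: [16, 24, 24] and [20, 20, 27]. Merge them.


Compare heads, take smaller each step.
Merged: [16, 20, 20, 24, 24, 27]


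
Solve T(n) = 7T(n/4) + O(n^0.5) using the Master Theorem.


a=7, b=4, c=0.5. log_4(7)=1.404 > c=0.5. Case 1: O(n^log_b(a)) = O(n^1.404)
Complexity: O(n^1.404)


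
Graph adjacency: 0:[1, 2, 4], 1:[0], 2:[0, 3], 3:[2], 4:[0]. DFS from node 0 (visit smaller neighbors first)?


DFS stack-based: start with [0]
Visit order: [0, 1, 2, 3, 4]


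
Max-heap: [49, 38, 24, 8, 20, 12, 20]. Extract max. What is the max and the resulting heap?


Max = 49
Replace root with last, heapify down
Resulting heap: [38, 20, 24, 8, 20, 12]


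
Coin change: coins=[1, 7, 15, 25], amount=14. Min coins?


dp[0]=0; dp[i]=1+min(dp[i-c] for c in coins)
...dp[9]=3, dp[10]=4, dp[11]=5, dp[12]=6, dp[13]=7, dp[14]=2
Minimum coins for 14 = 2


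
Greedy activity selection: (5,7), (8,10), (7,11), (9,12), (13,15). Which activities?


Greedy: pick earliest-ending, then skip overlaps.
Selected (3 activities): [(5, 7), (8, 10), (13, 15)]


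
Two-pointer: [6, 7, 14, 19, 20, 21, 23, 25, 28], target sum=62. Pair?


Two pointers: lo=0, hi=8
No pair sums to 62


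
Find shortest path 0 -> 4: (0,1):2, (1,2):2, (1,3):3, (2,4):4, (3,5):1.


Dijkstra from 0:
Distances: {0: 0, 1: 2, 2: 4, 3: 5, 4: 8, 5: 6}
Shortest distance to 4 = 8, path = [0, 1, 2, 4]


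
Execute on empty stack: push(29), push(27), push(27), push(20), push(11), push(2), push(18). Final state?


push(29) -> [29]
push(27) -> [29, 27]
push(27) -> [29, 27, 27]
push(20) -> [29, 27, 27, 20]
push(11) -> [29, 27, 27, 20, 11]
push(2) -> [29, 27, 27, 20, 11, 2]
push(18) -> [29, 27, 27, 20, 11, 2, 18]
Final stack (bottom to top): [29, 27, 27, 20, 11, 2, 18]


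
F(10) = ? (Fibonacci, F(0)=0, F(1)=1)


F(n)=F(n-1)+F(n-2)
...F(8)=21, F(9)=34, F(10)=55


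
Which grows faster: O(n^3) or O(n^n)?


cubic grows slower than n^n
O(n^3) is asymptotically smaller; O(n^n) grows faster


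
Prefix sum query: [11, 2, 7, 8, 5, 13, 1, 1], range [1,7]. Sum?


Prefix sums: [0, 11, 13, 20, 28, 33, 46, 47, 48]
Sum[1..7] = prefix[8] - prefix[1] = 48 - 11 = 37


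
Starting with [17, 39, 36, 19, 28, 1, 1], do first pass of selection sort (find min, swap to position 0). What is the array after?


After one pass: [1, 39, 36, 19, 28, 17, 1]


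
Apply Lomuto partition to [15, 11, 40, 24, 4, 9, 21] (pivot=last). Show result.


Elements <= 21 go left of pivot.
Result: [15, 11, 4, 9, 21, 24, 40], pivot at index 4


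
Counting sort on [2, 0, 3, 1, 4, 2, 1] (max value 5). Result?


Count array: [1, 2, 2, 1, 1, 0]
Reconstruct: [0, 1, 1, 2, 2, 3, 4]


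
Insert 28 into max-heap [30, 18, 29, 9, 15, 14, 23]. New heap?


Append 28: [30, 18, 29, 9, 15, 14, 23, 28]
Bubble up: swap idx 7(28) with idx 3(9); swap idx 3(28) with idx 1(18)
Result: [30, 28, 29, 18, 15, 14, 23, 9]


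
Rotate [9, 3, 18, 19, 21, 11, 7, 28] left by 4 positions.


Left rotate by 4: [21, 11, 7, 28, 9, 3, 18, 19]


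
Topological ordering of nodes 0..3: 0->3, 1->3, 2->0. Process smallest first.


Kahn's algorithm, process smallest node first
Order: [1, 2, 0, 3]


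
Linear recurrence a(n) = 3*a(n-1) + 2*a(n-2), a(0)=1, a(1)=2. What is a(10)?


Build bottom-up:
...a(8)=16084, a(9)=57284, a(10)=3*57284+2*16084=204020


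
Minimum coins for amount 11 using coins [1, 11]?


dp[0]=0; dp[i]=1+min(dp[i-c] for c in coins)
...dp[6]=6, dp[7]=7, dp[8]=8, dp[9]=9, dp[10]=10, dp[11]=1
Minimum coins for 11 = 1


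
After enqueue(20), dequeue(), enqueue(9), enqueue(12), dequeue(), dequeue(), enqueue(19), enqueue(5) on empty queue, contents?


enqueue(20) -> [20]
dequeue() returns 20 -> []
enqueue(9) -> [9]
enqueue(12) -> [9, 12]
dequeue() returns 9 -> [12]
dequeue() returns 12 -> []
enqueue(19) -> [19]
enqueue(5) -> [19, 5]
Final queue (front to back): [19, 5]


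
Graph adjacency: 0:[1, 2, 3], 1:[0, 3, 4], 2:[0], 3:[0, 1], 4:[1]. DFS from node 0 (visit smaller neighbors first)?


DFS stack-based: start with [0]
Visit order: [0, 1, 3, 4, 2]


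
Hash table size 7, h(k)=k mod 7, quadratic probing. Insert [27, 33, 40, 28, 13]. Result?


Insertions: 27->slot 6; 33->slot 5; 40->slot 2; 28->slot 0; 13->slot 3
Table: [28, None, 40, 13, None, 33, 27]


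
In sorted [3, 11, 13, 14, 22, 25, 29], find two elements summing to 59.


Two pointers: lo=0, hi=6
No pair sums to 59


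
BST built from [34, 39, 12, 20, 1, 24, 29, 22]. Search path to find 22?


BST root = 34
Search for 22: compare at each node
Path: [34, 12, 20, 24, 22]


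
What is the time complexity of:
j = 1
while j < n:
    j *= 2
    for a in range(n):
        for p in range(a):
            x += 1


Per nesting level: O(log n) * O(n) * O(n) [triangular over a] = O(n^2 log n)
Complexity: O(n^2 log n)


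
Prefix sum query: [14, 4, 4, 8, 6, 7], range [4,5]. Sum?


Prefix sums: [0, 14, 18, 22, 30, 36, 43]
Sum[4..5] = prefix[6] - prefix[4] = 43 - 30 = 13


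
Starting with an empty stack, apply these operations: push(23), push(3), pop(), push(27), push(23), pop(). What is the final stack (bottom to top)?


push(23) -> [23]
push(3) -> [23, 3]
pop() returns 3 -> [23]
push(27) -> [23, 27]
push(23) -> [23, 27, 23]
pop() returns 23 -> [23, 27]
Final stack (bottom to top): [23, 27]


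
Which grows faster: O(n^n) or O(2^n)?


exponential grows slower than n^n
O(2^n) is asymptotically smaller; O(n^n) grows faster


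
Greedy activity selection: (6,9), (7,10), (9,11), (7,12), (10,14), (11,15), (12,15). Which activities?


Greedy: pick earliest-ending, then skip overlaps.
Selected (3 activities): [(6, 9), (9, 11), (11, 15)]


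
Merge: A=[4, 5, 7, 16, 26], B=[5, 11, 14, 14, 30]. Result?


Compare heads, take smaller each step.
Merged: [4, 5, 5, 7, 11, 14, 14, 16, 26, 30]


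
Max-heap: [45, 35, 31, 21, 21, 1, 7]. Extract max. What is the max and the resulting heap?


Max = 45
Replace root with last, heapify down
Resulting heap: [35, 21, 31, 7, 21, 1]


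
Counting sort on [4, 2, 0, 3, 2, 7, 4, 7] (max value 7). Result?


Count array: [1, 0, 2, 1, 2, 0, 0, 2]
Reconstruct: [0, 2, 2, 3, 4, 4, 7, 7]


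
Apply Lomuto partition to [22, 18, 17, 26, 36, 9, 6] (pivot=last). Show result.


Elements <= 6 go left of pivot.
Result: [6, 18, 17, 26, 36, 9, 22], pivot at index 0


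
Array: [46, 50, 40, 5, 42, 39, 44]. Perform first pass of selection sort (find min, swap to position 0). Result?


After one pass: [5, 50, 40, 46, 42, 39, 44]


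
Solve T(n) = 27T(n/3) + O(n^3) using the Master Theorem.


a=27, b=3, c=3. log_3(27)=3 = c=3. Case 2: O(n^c log n) = O(n^3 log n)
Complexity: O(n^3 log n)


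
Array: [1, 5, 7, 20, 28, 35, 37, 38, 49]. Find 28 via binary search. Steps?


Search for 28:
[0,8] mid=4 arr[4]=28
Total: 1 comparisons


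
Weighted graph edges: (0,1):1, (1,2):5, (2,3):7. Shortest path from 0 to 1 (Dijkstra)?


Dijkstra from 0:
Distances: {0: 0, 1: 1, 2: 6, 3: 13}
Shortest distance to 1 = 1, path = [0, 1]


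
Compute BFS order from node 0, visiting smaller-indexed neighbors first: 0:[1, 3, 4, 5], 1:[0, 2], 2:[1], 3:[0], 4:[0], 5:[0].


BFS queue: start with [0]
Visit order: [0, 1, 3, 4, 5, 2]


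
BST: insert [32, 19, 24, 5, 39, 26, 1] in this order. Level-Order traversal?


Root = 32; build tree by BST insertion.
Level-Order traversal: [32, 19, 39, 5, 24, 1, 26]


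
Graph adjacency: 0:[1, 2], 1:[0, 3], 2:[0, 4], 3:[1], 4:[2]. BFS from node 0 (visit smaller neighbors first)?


BFS queue: start with [0]
Visit order: [0, 1, 2, 3, 4]


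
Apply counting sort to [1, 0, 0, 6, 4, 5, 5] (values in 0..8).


Count array: [2, 1, 0, 0, 1, 2, 1, 0, 0]
Reconstruct: [0, 0, 1, 4, 5, 5, 6]


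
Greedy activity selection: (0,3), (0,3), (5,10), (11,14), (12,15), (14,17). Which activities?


Greedy: pick earliest-ending, then skip overlaps.
Selected (4 activities): [(0, 3), (5, 10), (11, 14), (14, 17)]


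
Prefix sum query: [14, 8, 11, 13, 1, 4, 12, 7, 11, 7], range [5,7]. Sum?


Prefix sums: [0, 14, 22, 33, 46, 47, 51, 63, 70, 81, 88]
Sum[5..7] = prefix[8] - prefix[5] = 70 - 47 = 23


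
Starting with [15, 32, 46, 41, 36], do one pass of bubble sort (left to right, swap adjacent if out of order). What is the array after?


After one pass: [15, 32, 41, 36, 46]


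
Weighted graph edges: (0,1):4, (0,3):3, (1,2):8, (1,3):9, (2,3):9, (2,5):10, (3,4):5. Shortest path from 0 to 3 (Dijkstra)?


Dijkstra from 0:
Distances: {0: 0, 1: 4, 2: 12, 3: 3, 4: 8, 5: 22}
Shortest distance to 3 = 3, path = [0, 3]


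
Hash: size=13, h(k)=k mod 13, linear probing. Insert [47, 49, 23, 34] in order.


Insertions: 47->slot 8; 49->slot 10; 23->slot 11; 34->slot 9
Table: [None, None, None, None, None, None, None, None, 47, 34, 49, 23, None]


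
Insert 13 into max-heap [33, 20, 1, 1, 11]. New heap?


Append 13: [33, 20, 1, 1, 11, 13]
Bubble up: swap idx 5(13) with idx 2(1)
Result: [33, 20, 13, 1, 11, 1]


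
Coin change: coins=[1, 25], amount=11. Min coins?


dp[0]=0; dp[i]=1+min(dp[i-c] for c in coins)
...dp[6]=6, dp[7]=7, dp[8]=8, dp[9]=9, dp[10]=10, dp[11]=11
Minimum coins for 11 = 11


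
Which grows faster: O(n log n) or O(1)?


constant grows slower than linearithmic
O(1) is asymptotically smaller; O(n log n) grows faster


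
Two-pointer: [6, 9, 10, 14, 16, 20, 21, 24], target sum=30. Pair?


Two pointers: lo=0, hi=7
Found pair: (6, 24) summing to 30


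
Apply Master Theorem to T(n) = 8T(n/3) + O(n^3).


a=8, b=3, c=3. log_3(8)=1.893 < c=3. Case 3: O(n^c) = O(n^3)
Complexity: O(n^3)


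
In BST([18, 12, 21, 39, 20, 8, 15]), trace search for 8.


BST root = 18
Search for 8: compare at each node
Path: [18, 12, 8]


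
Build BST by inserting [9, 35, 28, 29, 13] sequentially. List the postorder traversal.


Root = 9; build tree by BST insertion.
Postorder traversal: [13, 29, 28, 35, 9]


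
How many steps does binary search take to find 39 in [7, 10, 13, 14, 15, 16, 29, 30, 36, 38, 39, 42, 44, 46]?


Search for 39:
[0,13] mid=6 arr[6]=29
[7,13] mid=10 arr[10]=39
Total: 2 comparisons


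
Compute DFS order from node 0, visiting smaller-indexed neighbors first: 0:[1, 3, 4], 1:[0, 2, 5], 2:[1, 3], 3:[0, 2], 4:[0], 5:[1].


DFS stack-based: start with [0]
Visit order: [0, 1, 2, 3, 5, 4]


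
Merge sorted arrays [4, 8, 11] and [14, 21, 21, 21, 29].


Compare heads, take smaller each step.
Merged: [4, 8, 11, 14, 21, 21, 21, 29]


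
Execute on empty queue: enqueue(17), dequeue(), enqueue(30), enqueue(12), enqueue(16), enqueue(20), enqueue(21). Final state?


enqueue(17) -> [17]
dequeue() returns 17 -> []
enqueue(30) -> [30]
enqueue(12) -> [30, 12]
enqueue(16) -> [30, 12, 16]
enqueue(20) -> [30, 12, 16, 20]
enqueue(21) -> [30, 12, 16, 20, 21]
Final queue (front to back): [30, 12, 16, 20, 21]


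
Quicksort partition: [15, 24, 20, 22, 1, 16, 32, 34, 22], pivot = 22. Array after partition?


Elements <= 22 go left of pivot.
Result: [15, 20, 22, 1, 16, 22, 32, 34, 24], pivot at index 5


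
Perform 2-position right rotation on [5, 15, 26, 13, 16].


Right rotate by 2: [13, 16, 5, 15, 26]


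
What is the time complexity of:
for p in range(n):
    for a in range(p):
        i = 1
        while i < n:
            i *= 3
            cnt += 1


Per nesting level: O(n) * O(n) [triangular over p] * O(log n) = O(n^2 log n)
Complexity: O(n^2 log n)


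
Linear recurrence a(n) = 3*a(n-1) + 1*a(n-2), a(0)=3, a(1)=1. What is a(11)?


Build bottom-up:
...a(9)=24751, a(10)=81747, a(11)=3*81747+1*24751=269992


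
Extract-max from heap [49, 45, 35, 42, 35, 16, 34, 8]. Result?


Max = 49
Replace root with last, heapify down
Resulting heap: [45, 42, 35, 8, 35, 16, 34]


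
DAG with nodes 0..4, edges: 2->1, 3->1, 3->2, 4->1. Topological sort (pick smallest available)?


Kahn's algorithm, process smallest node first
Order: [0, 3, 2, 4, 1]


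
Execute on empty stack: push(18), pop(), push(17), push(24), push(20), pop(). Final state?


push(18) -> [18]
pop() returns 18 -> []
push(17) -> [17]
push(24) -> [17, 24]
push(20) -> [17, 24, 20]
pop() returns 20 -> [17, 24]
Final stack (bottom to top): [17, 24]


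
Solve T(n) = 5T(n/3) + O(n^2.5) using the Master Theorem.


a=5, b=3, c=2.5. log_3(5)=1.465 < c=2.5. Case 3: O(n^c) = O(n^2.500)
Complexity: O(n^2.500)


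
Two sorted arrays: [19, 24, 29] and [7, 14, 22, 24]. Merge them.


Compare heads, take smaller each step.
Merged: [7, 14, 19, 22, 24, 24, 29]


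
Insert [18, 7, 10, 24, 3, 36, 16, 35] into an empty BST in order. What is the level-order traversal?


Root = 18; build tree by BST insertion.
Level-Order traversal: [18, 7, 24, 3, 10, 36, 16, 35]


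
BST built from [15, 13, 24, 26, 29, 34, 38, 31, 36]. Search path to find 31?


BST root = 15
Search for 31: compare at each node
Path: [15, 24, 26, 29, 34, 31]


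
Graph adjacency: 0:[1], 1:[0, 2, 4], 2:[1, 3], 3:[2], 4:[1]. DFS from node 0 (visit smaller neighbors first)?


DFS stack-based: start with [0]
Visit order: [0, 1, 2, 3, 4]


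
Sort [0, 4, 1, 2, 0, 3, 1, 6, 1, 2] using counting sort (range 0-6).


Count array: [2, 3, 2, 1, 1, 0, 1]
Reconstruct: [0, 0, 1, 1, 1, 2, 2, 3, 4, 6]


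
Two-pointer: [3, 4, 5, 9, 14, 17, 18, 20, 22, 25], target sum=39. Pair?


Two pointers: lo=0, hi=9
Found pair: (14, 25) summing to 39


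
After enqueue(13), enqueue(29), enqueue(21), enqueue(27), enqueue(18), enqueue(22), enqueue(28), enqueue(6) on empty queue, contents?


enqueue(13) -> [13]
enqueue(29) -> [13, 29]
enqueue(21) -> [13, 29, 21]
enqueue(27) -> [13, 29, 21, 27]
enqueue(18) -> [13, 29, 21, 27, 18]
enqueue(22) -> [13, 29, 21, 27, 18, 22]
enqueue(28) -> [13, 29, 21, 27, 18, 22, 28]
enqueue(6) -> [13, 29, 21, 27, 18, 22, 28, 6]
Final queue (front to back): [13, 29, 21, 27, 18, 22, 28, 6]


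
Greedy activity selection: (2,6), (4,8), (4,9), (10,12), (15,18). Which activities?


Greedy: pick earliest-ending, then skip overlaps.
Selected (3 activities): [(2, 6), (10, 12), (15, 18)]


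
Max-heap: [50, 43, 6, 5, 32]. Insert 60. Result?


Append 60: [50, 43, 6, 5, 32, 60]
Bubble up: swap idx 5(60) with idx 2(6); swap idx 2(60) with idx 0(50)
Result: [60, 43, 50, 5, 32, 6]


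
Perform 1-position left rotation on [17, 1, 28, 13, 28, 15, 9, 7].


Left rotate by 1: [1, 28, 13, 28, 15, 9, 7, 17]


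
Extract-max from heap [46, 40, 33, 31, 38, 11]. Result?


Max = 46
Replace root with last, heapify down
Resulting heap: [40, 38, 33, 31, 11]


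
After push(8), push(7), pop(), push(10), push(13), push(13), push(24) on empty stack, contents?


push(8) -> [8]
push(7) -> [8, 7]
pop() returns 7 -> [8]
push(10) -> [8, 10]
push(13) -> [8, 10, 13]
push(13) -> [8, 10, 13, 13]
push(24) -> [8, 10, 13, 13, 24]
Final stack (bottom to top): [8, 10, 13, 13, 24]


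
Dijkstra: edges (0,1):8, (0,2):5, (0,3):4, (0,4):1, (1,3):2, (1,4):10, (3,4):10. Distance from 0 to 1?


Dijkstra from 0:
Distances: {0: 0, 1: 6, 2: 5, 3: 4, 4: 1}
Shortest distance to 1 = 6, path = [0, 3, 1]


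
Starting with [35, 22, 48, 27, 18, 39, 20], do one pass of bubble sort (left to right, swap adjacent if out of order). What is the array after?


After one pass: [22, 35, 27, 18, 39, 20, 48]


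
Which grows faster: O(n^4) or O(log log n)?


double-logarithmic grows slower than quartic
O(log log n) is asymptotically smaller; O(n^4) grows faster


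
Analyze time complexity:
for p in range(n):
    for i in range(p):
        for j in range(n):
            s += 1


Per nesting level: O(n) * O(n) [triangular over p] * O(n) = O(n^3)
Complexity: O(n^3)


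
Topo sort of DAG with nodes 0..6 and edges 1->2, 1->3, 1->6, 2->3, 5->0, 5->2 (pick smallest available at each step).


Kahn's algorithm, process smallest node first
Order: [1, 4, 5, 0, 2, 3, 6]


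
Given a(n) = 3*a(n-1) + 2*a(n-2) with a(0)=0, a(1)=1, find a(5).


Build bottom-up:
...a(3)=11, a(4)=39, a(5)=3*39+2*11=139


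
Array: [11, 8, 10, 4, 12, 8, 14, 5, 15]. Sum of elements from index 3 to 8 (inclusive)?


Prefix sums: [0, 11, 19, 29, 33, 45, 53, 67, 72, 87]
Sum[3..8] = prefix[9] - prefix[3] = 87 - 29 = 58


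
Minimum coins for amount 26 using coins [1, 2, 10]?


dp[0]=0; dp[i]=1+min(dp[i-c] for c in coins)
...dp[21]=3, dp[22]=3, dp[23]=4, dp[24]=4, dp[25]=5, dp[26]=5
Minimum coins for 26 = 5


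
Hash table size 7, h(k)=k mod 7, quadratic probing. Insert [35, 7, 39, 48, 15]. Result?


Insertions: 35->slot 0; 7->slot 1; 39->slot 4; 48->slot 6; 15->slot 2
Table: [35, 7, 15, None, 39, None, 48]


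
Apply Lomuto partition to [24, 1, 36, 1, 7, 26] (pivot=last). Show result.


Elements <= 26 go left of pivot.
Result: [24, 1, 1, 7, 26, 36], pivot at index 4


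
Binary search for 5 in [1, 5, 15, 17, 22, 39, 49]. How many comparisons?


Search for 5:
[0,6] mid=3 arr[3]=17
[0,2] mid=1 arr[1]=5
Total: 2 comparisons


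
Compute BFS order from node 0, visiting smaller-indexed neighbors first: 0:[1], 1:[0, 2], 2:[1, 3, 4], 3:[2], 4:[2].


BFS queue: start with [0]
Visit order: [0, 1, 2, 3, 4]


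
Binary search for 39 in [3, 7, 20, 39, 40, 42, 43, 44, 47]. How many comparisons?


Search for 39:
[0,8] mid=4 arr[4]=40
[0,3] mid=1 arr[1]=7
[2,3] mid=2 arr[2]=20
[3,3] mid=3 arr[3]=39
Total: 4 comparisons


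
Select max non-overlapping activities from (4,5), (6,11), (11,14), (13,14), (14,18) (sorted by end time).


Greedy: pick earliest-ending, then skip overlaps.
Selected (4 activities): [(4, 5), (6, 11), (11, 14), (14, 18)]


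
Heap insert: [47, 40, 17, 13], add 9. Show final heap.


Append 9: [47, 40, 17, 13, 9]
Bubble up: no swaps needed
Result: [47, 40, 17, 13, 9]


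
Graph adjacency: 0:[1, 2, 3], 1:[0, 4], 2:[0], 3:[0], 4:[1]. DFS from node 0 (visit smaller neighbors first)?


DFS stack-based: start with [0]
Visit order: [0, 1, 4, 2, 3]


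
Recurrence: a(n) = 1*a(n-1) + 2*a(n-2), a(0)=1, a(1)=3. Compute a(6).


Build bottom-up:
...a(4)=21, a(5)=43, a(6)=1*43+2*21=85


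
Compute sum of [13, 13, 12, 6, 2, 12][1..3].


Prefix sums: [0, 13, 26, 38, 44, 46, 58]
Sum[1..3] = prefix[4] - prefix[1] = 44 - 13 = 31


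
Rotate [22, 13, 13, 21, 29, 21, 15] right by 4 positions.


Right rotate by 4: [21, 29, 21, 15, 22, 13, 13]


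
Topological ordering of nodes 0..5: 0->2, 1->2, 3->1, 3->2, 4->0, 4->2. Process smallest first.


Kahn's algorithm, process smallest node first
Order: [3, 1, 4, 0, 2, 5]


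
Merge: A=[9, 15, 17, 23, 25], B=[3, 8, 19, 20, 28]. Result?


Compare heads, take smaller each step.
Merged: [3, 8, 9, 15, 17, 19, 20, 23, 25, 28]


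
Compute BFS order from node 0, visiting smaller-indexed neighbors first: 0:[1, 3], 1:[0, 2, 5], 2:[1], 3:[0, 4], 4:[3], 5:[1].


BFS queue: start with [0]
Visit order: [0, 1, 3, 2, 5, 4]


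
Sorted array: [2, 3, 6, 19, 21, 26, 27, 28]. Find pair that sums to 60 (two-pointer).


Two pointers: lo=0, hi=7
No pair sums to 60


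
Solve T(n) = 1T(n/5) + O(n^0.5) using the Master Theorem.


a=1, b=5, c=0.5. log_5(1)=0 < c=0.5. Case 3: O(n^c) = O(sqrt(n))
Complexity: O(sqrt(n))


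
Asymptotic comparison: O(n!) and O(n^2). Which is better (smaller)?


quadratic grows slower than factorial
O(n^2) is asymptotically smaller; O(n!) grows faster


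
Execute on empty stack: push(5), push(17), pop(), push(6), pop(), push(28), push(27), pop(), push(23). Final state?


push(5) -> [5]
push(17) -> [5, 17]
pop() returns 17 -> [5]
push(6) -> [5, 6]
pop() returns 6 -> [5]
push(28) -> [5, 28]
push(27) -> [5, 28, 27]
pop() returns 27 -> [5, 28]
push(23) -> [5, 28, 23]
Final stack (bottom to top): [5, 28, 23]


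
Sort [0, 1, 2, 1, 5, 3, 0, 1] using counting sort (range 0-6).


Count array: [2, 3, 1, 1, 0, 1, 0]
Reconstruct: [0, 0, 1, 1, 1, 2, 3, 5]


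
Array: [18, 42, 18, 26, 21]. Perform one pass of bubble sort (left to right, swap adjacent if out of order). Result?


After one pass: [18, 18, 26, 21, 42]


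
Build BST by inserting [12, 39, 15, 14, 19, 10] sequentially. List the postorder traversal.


Root = 12; build tree by BST insertion.
Postorder traversal: [10, 14, 19, 15, 39, 12]


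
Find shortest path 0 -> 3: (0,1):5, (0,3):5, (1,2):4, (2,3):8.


Dijkstra from 0:
Distances: {0: 0, 1: 5, 2: 9, 3: 5}
Shortest distance to 3 = 5, path = [0, 3]


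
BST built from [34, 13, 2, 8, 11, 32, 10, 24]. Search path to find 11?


BST root = 34
Search for 11: compare at each node
Path: [34, 13, 2, 8, 11]


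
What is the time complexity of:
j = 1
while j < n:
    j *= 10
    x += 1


Per nesting level: O(log n) = O(log n)
Complexity: O(log n)


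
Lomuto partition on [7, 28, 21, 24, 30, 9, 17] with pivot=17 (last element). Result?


Elements <= 17 go left of pivot.
Result: [7, 9, 17, 24, 30, 28, 21], pivot at index 2


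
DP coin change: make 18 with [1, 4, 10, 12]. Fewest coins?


dp[0]=0; dp[i]=1+min(dp[i-c] for c in coins)
...dp[13]=2, dp[14]=2, dp[15]=3, dp[16]=2, dp[17]=3, dp[18]=3
Minimum coins for 18 = 3


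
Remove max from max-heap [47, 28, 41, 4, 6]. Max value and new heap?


Max = 47
Replace root with last, heapify down
Resulting heap: [41, 28, 6, 4]


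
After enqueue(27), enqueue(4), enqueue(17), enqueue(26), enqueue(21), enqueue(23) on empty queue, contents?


enqueue(27) -> [27]
enqueue(4) -> [27, 4]
enqueue(17) -> [27, 4, 17]
enqueue(26) -> [27, 4, 17, 26]
enqueue(21) -> [27, 4, 17, 26, 21]
enqueue(23) -> [27, 4, 17, 26, 21, 23]
Final queue (front to back): [27, 4, 17, 26, 21, 23]


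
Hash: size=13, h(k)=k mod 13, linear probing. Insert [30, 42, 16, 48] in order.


Insertions: 30->slot 4; 42->slot 3; 16->slot 5; 48->slot 9
Table: [None, None, None, 42, 30, 16, None, None, None, 48, None, None, None]


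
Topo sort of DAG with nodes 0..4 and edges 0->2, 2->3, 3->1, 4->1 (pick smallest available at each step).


Kahn's algorithm, process smallest node first
Order: [0, 2, 3, 4, 1]


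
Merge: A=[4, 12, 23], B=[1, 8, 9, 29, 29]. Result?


Compare heads, take smaller each step.
Merged: [1, 4, 8, 9, 12, 23, 29, 29]


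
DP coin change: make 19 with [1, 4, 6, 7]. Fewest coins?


dp[0]=0; dp[i]=1+min(dp[i-c] for c in coins)
...dp[14]=2, dp[15]=3, dp[16]=3, dp[17]=3, dp[18]=3, dp[19]=3
Minimum coins for 19 = 3


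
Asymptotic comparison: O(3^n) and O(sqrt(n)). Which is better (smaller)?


sublinear grows slower than exponential (base 3)
O(sqrt(n)) is asymptotically smaller; O(3^n) grows faster


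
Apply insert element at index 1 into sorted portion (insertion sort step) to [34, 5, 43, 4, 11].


After one pass: [5, 34, 43, 4, 11]


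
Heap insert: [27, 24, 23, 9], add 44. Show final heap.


Append 44: [27, 24, 23, 9, 44]
Bubble up: swap idx 4(44) with idx 1(24); swap idx 1(44) with idx 0(27)
Result: [44, 27, 23, 9, 24]


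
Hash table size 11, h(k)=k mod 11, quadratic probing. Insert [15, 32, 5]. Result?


Insertions: 15->slot 4; 32->slot 10; 5->slot 5
Table: [None, None, None, None, 15, 5, None, None, None, None, 32]


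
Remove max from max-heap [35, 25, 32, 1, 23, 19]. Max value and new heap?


Max = 35
Replace root with last, heapify down
Resulting heap: [32, 25, 19, 1, 23]


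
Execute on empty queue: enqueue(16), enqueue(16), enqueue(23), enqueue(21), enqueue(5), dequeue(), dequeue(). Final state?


enqueue(16) -> [16]
enqueue(16) -> [16, 16]
enqueue(23) -> [16, 16, 23]
enqueue(21) -> [16, 16, 23, 21]
enqueue(5) -> [16, 16, 23, 21, 5]
dequeue() returns 16 -> [16, 23, 21, 5]
dequeue() returns 16 -> [23, 21, 5]
Final queue (front to back): [23, 21, 5]


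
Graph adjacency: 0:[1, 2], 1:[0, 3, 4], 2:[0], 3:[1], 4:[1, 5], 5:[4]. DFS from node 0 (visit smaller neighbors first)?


DFS stack-based: start with [0]
Visit order: [0, 1, 3, 4, 5, 2]


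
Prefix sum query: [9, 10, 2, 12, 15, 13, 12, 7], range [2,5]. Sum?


Prefix sums: [0, 9, 19, 21, 33, 48, 61, 73, 80]
Sum[2..5] = prefix[6] - prefix[2] = 61 - 19 = 42


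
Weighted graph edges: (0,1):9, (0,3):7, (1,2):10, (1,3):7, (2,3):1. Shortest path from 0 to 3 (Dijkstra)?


Dijkstra from 0:
Distances: {0: 0, 1: 9, 2: 8, 3: 7}
Shortest distance to 3 = 7, path = [0, 3]


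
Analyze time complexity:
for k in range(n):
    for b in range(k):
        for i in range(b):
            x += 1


Per nesting level: O(n) * O(n) [triangular over k] * O(n) [triangular over b] = O(n^3)
Complexity: O(n^3)


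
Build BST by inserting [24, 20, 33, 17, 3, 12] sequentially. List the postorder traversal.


Root = 24; build tree by BST insertion.
Postorder traversal: [12, 3, 17, 20, 33, 24]


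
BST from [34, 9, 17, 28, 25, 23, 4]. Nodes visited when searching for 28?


BST root = 34
Search for 28: compare at each node
Path: [34, 9, 17, 28]


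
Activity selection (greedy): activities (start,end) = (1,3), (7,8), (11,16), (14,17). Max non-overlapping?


Greedy: pick earliest-ending, then skip overlaps.
Selected (3 activities): [(1, 3), (7, 8), (11, 16)]


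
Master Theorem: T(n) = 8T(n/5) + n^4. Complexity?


a=8, b=5, c=4. log_5(8)=1.292 < c=4. Case 3: O(n^c) = O(n^4)
Complexity: O(n^4)


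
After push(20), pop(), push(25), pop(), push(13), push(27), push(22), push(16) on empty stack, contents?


push(20) -> [20]
pop() returns 20 -> []
push(25) -> [25]
pop() returns 25 -> []
push(13) -> [13]
push(27) -> [13, 27]
push(22) -> [13, 27, 22]
push(16) -> [13, 27, 22, 16]
Final stack (bottom to top): [13, 27, 22, 16]


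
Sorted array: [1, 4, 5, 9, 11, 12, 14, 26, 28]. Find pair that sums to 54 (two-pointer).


Two pointers: lo=0, hi=8
Found pair: (26, 28) summing to 54


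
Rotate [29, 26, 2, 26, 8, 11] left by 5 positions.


Left rotate by 5: [11, 29, 26, 2, 26, 8]


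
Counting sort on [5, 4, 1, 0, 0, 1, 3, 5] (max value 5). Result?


Count array: [2, 2, 0, 1, 1, 2]
Reconstruct: [0, 0, 1, 1, 3, 4, 5, 5]


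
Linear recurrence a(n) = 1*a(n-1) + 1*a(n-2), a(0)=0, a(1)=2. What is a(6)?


Build bottom-up:
...a(4)=6, a(5)=10, a(6)=1*10+1*6=16


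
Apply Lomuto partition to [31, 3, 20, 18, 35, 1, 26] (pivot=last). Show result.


Elements <= 26 go left of pivot.
Result: [3, 20, 18, 1, 26, 31, 35], pivot at index 4


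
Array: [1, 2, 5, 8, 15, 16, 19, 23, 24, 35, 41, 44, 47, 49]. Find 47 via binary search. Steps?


Search for 47:
[0,13] mid=6 arr[6]=19
[7,13] mid=10 arr[10]=41
[11,13] mid=12 arr[12]=47
Total: 3 comparisons


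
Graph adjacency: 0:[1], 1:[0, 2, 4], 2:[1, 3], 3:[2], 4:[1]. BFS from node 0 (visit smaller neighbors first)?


BFS queue: start with [0]
Visit order: [0, 1, 2, 4, 3]


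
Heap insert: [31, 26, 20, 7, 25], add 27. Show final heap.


Append 27: [31, 26, 20, 7, 25, 27]
Bubble up: swap idx 5(27) with idx 2(20)
Result: [31, 26, 27, 7, 25, 20]


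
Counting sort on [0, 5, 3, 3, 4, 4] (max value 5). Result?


Count array: [1, 0, 0, 2, 2, 1]
Reconstruct: [0, 3, 3, 4, 4, 5]


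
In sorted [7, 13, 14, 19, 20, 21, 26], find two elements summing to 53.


Two pointers: lo=0, hi=6
No pair sums to 53


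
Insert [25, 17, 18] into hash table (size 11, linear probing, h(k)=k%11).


Insertions: 25->slot 3; 17->slot 6; 18->slot 7
Table: [None, None, None, 25, None, None, 17, 18, None, None, None]


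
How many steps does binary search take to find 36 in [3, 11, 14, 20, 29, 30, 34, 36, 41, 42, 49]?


Search for 36:
[0,10] mid=5 arr[5]=30
[6,10] mid=8 arr[8]=41
[6,7] mid=6 arr[6]=34
[7,7] mid=7 arr[7]=36
Total: 4 comparisons


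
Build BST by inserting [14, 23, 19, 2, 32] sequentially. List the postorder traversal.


Root = 14; build tree by BST insertion.
Postorder traversal: [2, 19, 32, 23, 14]


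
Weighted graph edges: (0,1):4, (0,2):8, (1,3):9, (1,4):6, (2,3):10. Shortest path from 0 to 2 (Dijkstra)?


Dijkstra from 0:
Distances: {0: 0, 1: 4, 2: 8, 3: 13, 4: 10}
Shortest distance to 2 = 8, path = [0, 2]


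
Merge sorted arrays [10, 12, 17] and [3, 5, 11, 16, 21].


Compare heads, take smaller each step.
Merged: [3, 5, 10, 11, 12, 16, 17, 21]


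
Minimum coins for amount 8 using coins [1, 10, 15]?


dp[0]=0; dp[i]=1+min(dp[i-c] for c in coins)
...dp[3]=3, dp[4]=4, dp[5]=5, dp[6]=6, dp[7]=7, dp[8]=8
Minimum coins for 8 = 8


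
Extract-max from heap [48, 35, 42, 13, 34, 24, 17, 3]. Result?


Max = 48
Replace root with last, heapify down
Resulting heap: [42, 35, 24, 13, 34, 3, 17]


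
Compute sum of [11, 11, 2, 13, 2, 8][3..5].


Prefix sums: [0, 11, 22, 24, 37, 39, 47]
Sum[3..5] = prefix[6] - prefix[3] = 47 - 24 = 23


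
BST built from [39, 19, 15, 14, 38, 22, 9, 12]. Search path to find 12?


BST root = 39
Search for 12: compare at each node
Path: [39, 19, 15, 14, 9, 12]


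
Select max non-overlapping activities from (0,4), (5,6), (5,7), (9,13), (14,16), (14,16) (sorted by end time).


Greedy: pick earliest-ending, then skip overlaps.
Selected (4 activities): [(0, 4), (5, 6), (9, 13), (14, 16)]


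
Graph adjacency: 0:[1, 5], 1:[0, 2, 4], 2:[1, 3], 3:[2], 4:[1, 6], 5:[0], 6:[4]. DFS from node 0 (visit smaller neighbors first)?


DFS stack-based: start with [0]
Visit order: [0, 1, 2, 3, 4, 6, 5]


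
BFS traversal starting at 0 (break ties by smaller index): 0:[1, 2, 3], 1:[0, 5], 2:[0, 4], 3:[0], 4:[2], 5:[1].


BFS queue: start with [0]
Visit order: [0, 1, 2, 3, 5, 4]


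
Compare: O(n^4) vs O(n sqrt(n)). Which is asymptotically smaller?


n^1.5 grows slower than quartic
O(n sqrt(n)) is asymptotically smaller; O(n^4) grows faster


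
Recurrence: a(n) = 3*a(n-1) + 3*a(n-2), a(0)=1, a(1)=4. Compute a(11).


Build bottom-up:
...a(9)=169209, a(10)=641520, a(11)=3*641520+3*169209=2432187


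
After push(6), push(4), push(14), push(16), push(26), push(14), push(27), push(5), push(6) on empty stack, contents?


push(6) -> [6]
push(4) -> [6, 4]
push(14) -> [6, 4, 14]
push(16) -> [6, 4, 14, 16]
push(26) -> [6, 4, 14, 16, 26]
push(14) -> [6, 4, 14, 16, 26, 14]
push(27) -> [6, 4, 14, 16, 26, 14, 27]
push(5) -> [6, 4, 14, 16, 26, 14, 27, 5]
push(6) -> [6, 4, 14, 16, 26, 14, 27, 5, 6]
Final stack (bottom to top): [6, 4, 14, 16, 26, 14, 27, 5, 6]


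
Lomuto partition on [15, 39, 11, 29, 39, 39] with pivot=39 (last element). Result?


Elements <= 39 go left of pivot.
Result: [15, 39, 11, 29, 39, 39], pivot at index 5


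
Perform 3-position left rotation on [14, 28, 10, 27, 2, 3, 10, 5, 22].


Left rotate by 3: [27, 2, 3, 10, 5, 22, 14, 28, 10]


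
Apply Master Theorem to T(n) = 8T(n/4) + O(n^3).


a=8, b=4, c=3. log_4(8)=1.5 < c=3. Case 3: O(n^c) = O(n^3)
Complexity: O(n^3)


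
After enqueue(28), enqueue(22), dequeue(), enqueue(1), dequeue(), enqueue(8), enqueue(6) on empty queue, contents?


enqueue(28) -> [28]
enqueue(22) -> [28, 22]
dequeue() returns 28 -> [22]
enqueue(1) -> [22, 1]
dequeue() returns 22 -> [1]
enqueue(8) -> [1, 8]
enqueue(6) -> [1, 8, 6]
Final queue (front to back): [1, 8, 6]


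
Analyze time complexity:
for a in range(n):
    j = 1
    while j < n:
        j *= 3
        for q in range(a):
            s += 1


Per nesting level: O(n) * O(log n) * O(n) [triangular over a] = O(n^2 log n)
Complexity: O(n^2 log n)


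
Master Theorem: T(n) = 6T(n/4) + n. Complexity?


a=6, b=4, c=1. log_4(6)=1.292 > c=1. Case 1: O(n^log_b(a)) = O(n^1.292)
Complexity: O(n^1.292)


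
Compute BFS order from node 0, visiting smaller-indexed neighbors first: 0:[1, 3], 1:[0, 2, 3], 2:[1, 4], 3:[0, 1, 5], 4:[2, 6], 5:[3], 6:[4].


BFS queue: start with [0]
Visit order: [0, 1, 3, 2, 5, 4, 6]


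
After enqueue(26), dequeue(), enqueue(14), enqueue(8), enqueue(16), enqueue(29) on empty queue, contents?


enqueue(26) -> [26]
dequeue() returns 26 -> []
enqueue(14) -> [14]
enqueue(8) -> [14, 8]
enqueue(16) -> [14, 8, 16]
enqueue(29) -> [14, 8, 16, 29]
Final queue (front to back): [14, 8, 16, 29]


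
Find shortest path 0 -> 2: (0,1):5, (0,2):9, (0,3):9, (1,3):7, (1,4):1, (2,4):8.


Dijkstra from 0:
Distances: {0: 0, 1: 5, 2: 9, 3: 9, 4: 6}
Shortest distance to 2 = 9, path = [0, 2]


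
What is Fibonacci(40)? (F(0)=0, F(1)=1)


F(n)=F(n-1)+F(n-2)
...F(38)=39088169, F(39)=63245986, F(40)=102334155


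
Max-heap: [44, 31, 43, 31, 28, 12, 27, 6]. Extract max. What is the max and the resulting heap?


Max = 44
Replace root with last, heapify down
Resulting heap: [43, 31, 27, 31, 28, 12, 6]


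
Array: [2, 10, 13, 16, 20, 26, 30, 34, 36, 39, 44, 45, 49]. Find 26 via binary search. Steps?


Search for 26:
[0,12] mid=6 arr[6]=30
[0,5] mid=2 arr[2]=13
[3,5] mid=4 arr[4]=20
[5,5] mid=5 arr[5]=26
Total: 4 comparisons


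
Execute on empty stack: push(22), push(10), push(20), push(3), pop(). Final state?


push(22) -> [22]
push(10) -> [22, 10]
push(20) -> [22, 10, 20]
push(3) -> [22, 10, 20, 3]
pop() returns 3 -> [22, 10, 20]
Final stack (bottom to top): [22, 10, 20]


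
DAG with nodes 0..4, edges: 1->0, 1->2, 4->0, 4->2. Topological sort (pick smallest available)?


Kahn's algorithm, process smallest node first
Order: [1, 3, 4, 0, 2]


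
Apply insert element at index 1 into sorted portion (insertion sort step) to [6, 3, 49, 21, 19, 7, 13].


After one pass: [3, 6, 49, 21, 19, 7, 13]


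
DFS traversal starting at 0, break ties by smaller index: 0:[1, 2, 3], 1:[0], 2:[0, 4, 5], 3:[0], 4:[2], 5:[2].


DFS stack-based: start with [0]
Visit order: [0, 1, 2, 4, 5, 3]


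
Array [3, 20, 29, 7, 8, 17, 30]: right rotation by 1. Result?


Right rotate by 1: [30, 3, 20, 29, 7, 8, 17]


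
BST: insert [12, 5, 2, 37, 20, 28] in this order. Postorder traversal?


Root = 12; build tree by BST insertion.
Postorder traversal: [2, 5, 28, 20, 37, 12]


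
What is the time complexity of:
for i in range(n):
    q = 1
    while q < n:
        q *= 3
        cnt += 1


Per nesting level: O(n) * O(log n) = O(n log n)
Complexity: O(n log n)


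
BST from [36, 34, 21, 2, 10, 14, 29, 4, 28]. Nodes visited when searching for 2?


BST root = 36
Search for 2: compare at each node
Path: [36, 34, 21, 2]


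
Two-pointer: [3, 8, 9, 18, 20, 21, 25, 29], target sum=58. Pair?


Two pointers: lo=0, hi=7
No pair sums to 58


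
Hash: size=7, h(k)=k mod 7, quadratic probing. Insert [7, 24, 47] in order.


Insertions: 7->slot 0; 24->slot 3; 47->slot 5
Table: [7, None, None, 24, None, 47, None]


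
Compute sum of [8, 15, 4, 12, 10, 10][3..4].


Prefix sums: [0, 8, 23, 27, 39, 49, 59]
Sum[3..4] = prefix[5] - prefix[3] = 49 - 27 = 22


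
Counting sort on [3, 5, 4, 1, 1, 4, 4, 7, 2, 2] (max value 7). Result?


Count array: [0, 2, 2, 1, 3, 1, 0, 1]
Reconstruct: [1, 1, 2, 2, 3, 4, 4, 4, 5, 7]


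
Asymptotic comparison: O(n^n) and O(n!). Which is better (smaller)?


factorial grows slower than n^n
O(n!) is asymptotically smaller; O(n^n) grows faster


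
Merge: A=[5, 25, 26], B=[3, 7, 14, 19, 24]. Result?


Compare heads, take smaller each step.
Merged: [3, 5, 7, 14, 19, 24, 25, 26]


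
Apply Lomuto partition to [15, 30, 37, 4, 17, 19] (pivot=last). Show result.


Elements <= 19 go left of pivot.
Result: [15, 4, 17, 19, 37, 30], pivot at index 3


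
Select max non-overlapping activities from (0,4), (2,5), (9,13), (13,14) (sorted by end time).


Greedy: pick earliest-ending, then skip overlaps.
Selected (3 activities): [(0, 4), (9, 13), (13, 14)]


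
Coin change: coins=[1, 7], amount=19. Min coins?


dp[0]=0; dp[i]=1+min(dp[i-c] for c in coins)
...dp[14]=2, dp[15]=3, dp[16]=4, dp[17]=5, dp[18]=6, dp[19]=7
Minimum coins for 19 = 7


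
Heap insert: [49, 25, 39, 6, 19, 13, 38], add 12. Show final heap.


Append 12: [49, 25, 39, 6, 19, 13, 38, 12]
Bubble up: swap idx 7(12) with idx 3(6)
Result: [49, 25, 39, 12, 19, 13, 38, 6]


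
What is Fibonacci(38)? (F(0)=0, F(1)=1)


F(n)=F(n-1)+F(n-2)
...F(36)=14930352, F(37)=24157817, F(38)=39088169


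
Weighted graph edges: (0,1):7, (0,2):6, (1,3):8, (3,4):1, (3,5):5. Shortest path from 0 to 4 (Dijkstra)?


Dijkstra from 0:
Distances: {0: 0, 1: 7, 2: 6, 3: 15, 4: 16, 5: 20}
Shortest distance to 4 = 16, path = [0, 1, 3, 4]


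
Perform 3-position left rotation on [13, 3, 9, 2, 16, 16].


Left rotate by 3: [2, 16, 16, 13, 3, 9]


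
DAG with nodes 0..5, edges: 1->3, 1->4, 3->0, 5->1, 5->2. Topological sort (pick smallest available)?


Kahn's algorithm, process smallest node first
Order: [5, 1, 2, 3, 0, 4]


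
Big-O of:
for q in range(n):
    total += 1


Per nesting level: O(n) = O(n)
Complexity: O(n)


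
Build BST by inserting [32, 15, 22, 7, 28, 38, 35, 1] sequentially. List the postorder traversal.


Root = 32; build tree by BST insertion.
Postorder traversal: [1, 7, 28, 22, 15, 35, 38, 32]


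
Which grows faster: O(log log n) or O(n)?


double-logarithmic grows slower than linear
O(log log n) is asymptotically smaller; O(n) grows faster


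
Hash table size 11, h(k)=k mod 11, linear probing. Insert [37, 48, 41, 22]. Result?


Insertions: 37->slot 4; 48->slot 5; 41->slot 8; 22->slot 0
Table: [22, None, None, None, 37, 48, None, None, 41, None, None]


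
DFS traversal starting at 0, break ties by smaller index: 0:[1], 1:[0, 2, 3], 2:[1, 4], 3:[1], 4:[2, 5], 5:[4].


DFS stack-based: start with [0]
Visit order: [0, 1, 2, 4, 5, 3]


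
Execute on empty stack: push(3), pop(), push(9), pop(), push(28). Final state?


push(3) -> [3]
pop() returns 3 -> []
push(9) -> [9]
pop() returns 9 -> []
push(28) -> [28]
Final stack (bottom to top): [28]


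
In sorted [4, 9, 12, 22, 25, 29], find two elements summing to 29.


Two pointers: lo=0, hi=5
Found pair: (4, 25) summing to 29


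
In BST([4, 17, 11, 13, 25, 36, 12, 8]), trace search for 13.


BST root = 4
Search for 13: compare at each node
Path: [4, 17, 11, 13]


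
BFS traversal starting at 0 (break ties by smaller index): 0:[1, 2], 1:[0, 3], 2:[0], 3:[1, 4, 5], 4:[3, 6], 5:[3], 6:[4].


BFS queue: start with [0]
Visit order: [0, 1, 2, 3, 4, 5, 6]
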